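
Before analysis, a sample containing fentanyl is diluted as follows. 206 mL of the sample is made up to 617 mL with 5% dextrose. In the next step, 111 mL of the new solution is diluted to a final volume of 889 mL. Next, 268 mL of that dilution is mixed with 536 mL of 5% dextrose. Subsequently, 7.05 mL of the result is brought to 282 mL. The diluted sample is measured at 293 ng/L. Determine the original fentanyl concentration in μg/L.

Overall dilution factor = 2.995 × 8.009 × 3 × 40 = 2879.
Original = 293 ng/L × 2879 = 8.43 × 10⁵ ng/L = 843 μg/L.

843 μg/L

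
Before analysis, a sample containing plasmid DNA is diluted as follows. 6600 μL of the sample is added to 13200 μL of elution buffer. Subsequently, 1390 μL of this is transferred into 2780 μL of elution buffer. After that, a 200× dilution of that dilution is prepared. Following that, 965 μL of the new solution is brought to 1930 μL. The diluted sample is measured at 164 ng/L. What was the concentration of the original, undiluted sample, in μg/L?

Overall dilution factor = 3 × 3 × 200 × 2 = 3600.
Original = 164 ng/L × 3600 = 5.90 × 10⁵ ng/L = 590 μg/L.

590 μg/L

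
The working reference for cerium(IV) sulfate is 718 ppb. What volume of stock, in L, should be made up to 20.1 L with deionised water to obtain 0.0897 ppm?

0.0897 ppm = 89.7 ppb.
V₁ = C₂V₂/C₁ = 89.7 × 20.1 / 718 = 2.51 L.

2.51 L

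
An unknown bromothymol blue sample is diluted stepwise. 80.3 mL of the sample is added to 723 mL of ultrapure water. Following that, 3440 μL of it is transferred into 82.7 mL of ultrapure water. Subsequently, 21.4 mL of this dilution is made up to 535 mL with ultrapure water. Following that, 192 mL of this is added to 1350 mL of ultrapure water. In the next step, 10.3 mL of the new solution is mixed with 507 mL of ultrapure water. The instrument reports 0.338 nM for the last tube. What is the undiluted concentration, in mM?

0.854 mM

Overall dilution factor = 10.00 × 25.04 × 25 × 8.031 × 50.22 = 2.53 × 10⁶.
Original = 0.338 nM × 2.53 × 10⁶ = 8.54 × 10⁵ nM = 0.854 mM.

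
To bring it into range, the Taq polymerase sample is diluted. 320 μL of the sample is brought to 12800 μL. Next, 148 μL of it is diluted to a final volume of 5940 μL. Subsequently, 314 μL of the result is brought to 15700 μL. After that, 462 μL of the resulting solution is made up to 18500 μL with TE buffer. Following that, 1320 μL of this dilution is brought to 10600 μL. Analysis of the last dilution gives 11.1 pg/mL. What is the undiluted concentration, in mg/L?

287 mg/L

Overall dilution factor = 40 × 40.14 × 50 × 40.04 × 8.030 = 2.58 × 10⁷.
Original = 11.1 pg/mL × 2.58 × 10⁷ = 2.87 × 10⁸ pg/mL = 287 mg/L.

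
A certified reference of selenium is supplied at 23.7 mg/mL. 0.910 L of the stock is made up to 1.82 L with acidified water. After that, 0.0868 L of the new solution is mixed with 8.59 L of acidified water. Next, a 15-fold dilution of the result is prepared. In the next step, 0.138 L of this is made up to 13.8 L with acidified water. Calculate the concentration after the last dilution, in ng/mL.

79.0 ng/mL

Overall dilution factor = 2 × 99.96 × 15 × 100 = 3.00 × 10⁵.
23.7 mg/mL / 3.00 × 10⁵ = 7.90 × 10⁻⁵ mg/mL = 79.0 ng/mL.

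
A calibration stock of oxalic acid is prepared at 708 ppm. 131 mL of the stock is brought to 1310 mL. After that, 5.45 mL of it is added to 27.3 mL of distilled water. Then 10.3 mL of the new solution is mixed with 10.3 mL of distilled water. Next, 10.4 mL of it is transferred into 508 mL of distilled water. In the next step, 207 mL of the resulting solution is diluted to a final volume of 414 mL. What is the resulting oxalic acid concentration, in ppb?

Overall dilution factor = 10 × 6.009 × 2 × 49.85 × 2 = 1.20 × 10⁴.
708 ppm / 1.20 × 10⁴ = 0.0591 ppm = 59.1 ppb.

59.1 ppb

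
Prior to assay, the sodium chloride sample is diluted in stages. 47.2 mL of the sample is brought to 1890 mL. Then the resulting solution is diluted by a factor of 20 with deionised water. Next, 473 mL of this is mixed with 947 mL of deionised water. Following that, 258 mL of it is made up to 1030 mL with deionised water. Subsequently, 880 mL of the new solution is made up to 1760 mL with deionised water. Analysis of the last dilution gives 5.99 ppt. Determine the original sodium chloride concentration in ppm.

Overall dilution factor = 40.04 × 20 × 3.002 × 3.992 × 2 = 1.92 × 10⁴.
Original = 5.99 ppt × 1.92 × 10⁴ = 1.15 × 10⁵ ppt = 0.115 ppm.

0.115 ppm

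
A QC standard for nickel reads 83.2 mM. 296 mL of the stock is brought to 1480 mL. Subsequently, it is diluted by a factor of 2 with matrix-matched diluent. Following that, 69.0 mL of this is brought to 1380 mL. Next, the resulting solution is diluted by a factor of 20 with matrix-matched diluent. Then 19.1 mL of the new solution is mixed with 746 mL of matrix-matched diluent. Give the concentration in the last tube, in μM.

0.519 μM

Overall dilution factor = 5 × 2 × 20 × 20 × 40.06 = 1.60 × 10⁵.
83.2 mM / 1.60 × 10⁵ = 5.19 × 10⁻⁴ mM = 0.519 μM.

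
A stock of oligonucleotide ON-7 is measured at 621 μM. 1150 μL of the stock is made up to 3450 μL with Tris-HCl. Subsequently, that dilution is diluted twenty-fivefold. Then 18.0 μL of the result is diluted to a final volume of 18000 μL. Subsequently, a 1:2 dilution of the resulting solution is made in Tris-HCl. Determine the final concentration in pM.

4140 pM

Overall dilution factor = 3 × 25 × 1000 × 2 = 1.50 × 10⁵.
621 μM / 1.50 × 10⁵ = 4.14 × 10⁻³ μM = 4140 pM.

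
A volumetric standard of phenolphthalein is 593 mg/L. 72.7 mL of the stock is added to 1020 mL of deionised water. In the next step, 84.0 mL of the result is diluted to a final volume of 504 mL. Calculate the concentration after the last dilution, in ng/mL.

6580 ng/mL

Overall dilution factor = 15.03 × 6 = 90.2.
593 mg/L / 90.2 = 6.58 mg/L = 6580 ng/mL.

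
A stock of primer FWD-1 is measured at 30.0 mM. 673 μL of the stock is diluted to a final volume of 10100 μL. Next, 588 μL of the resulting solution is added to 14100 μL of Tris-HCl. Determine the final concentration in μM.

Overall dilution factor = 15.01 × 24.98 = 375.
30.0 mM / 375 = 0.0800 mM = 80.0 μM.

80.0 μM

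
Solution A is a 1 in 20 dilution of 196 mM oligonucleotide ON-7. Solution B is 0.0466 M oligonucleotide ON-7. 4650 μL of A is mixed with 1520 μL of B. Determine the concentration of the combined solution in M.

C_A = 196 mM / 20 = 9.80 mM.
C_B = 0.0466 M = 46.6 mM.
C_mix = (C_A·V_A + C_B·V_B)/(V_A + V_B) = (9.80×4650 + 46.6×1520) / 6170 = 18.9 mM = 0.0189 M.

0.0189 M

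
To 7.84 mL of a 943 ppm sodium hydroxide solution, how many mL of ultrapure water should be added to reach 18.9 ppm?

V₂ = C₁V₁/C₂ = 943 × 7.84 / 18.9 = 391 mL.
Diluent to add = V₂ − V₁ = 391 − 7.84 = 383 mL.

383 mL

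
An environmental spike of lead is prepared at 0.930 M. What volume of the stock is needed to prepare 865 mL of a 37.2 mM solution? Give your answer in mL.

34.6 mL

37.2 mM = 0.0372 M.
V₁ = C₂V₂/C₁ = 0.0372 × 865 / 0.930 = 34.6 mL.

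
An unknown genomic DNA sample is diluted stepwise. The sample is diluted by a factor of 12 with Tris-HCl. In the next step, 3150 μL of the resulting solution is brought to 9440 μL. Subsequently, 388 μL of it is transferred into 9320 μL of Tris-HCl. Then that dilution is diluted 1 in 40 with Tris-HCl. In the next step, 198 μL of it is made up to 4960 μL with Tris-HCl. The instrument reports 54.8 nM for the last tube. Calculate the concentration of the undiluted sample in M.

Overall dilution factor = 12 × 2.997 × 25.02 × 40 × 25.05 = 9.02 × 10⁵.
Original = 54.8 nM × 9.02 × 10⁵ = 4.94 × 10⁷ nM = 0.0494 M.

0.0494 M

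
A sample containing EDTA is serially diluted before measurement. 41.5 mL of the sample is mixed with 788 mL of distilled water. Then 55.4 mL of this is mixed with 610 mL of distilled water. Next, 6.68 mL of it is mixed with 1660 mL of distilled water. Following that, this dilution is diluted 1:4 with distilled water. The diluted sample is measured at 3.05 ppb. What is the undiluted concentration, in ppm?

Overall dilution factor = 19.99 × 12.01 × 249.5 × 4 = 2.40 × 10⁵.
Original = 3.05 ppb × 2.40 × 10⁵ = 7.31 × 10⁵ ppb = 731 ppm.

731 ppm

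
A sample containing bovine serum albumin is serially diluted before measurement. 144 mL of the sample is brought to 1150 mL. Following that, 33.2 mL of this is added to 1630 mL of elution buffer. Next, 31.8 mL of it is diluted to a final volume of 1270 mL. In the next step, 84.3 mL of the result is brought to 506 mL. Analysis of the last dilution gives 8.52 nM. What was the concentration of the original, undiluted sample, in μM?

817 μM

Overall dilution factor = 7.986 × 50.10 × 39.94 × 6.002 = 9.59 × 10⁴.
Original = 8.52 nM × 9.59 × 10⁴ = 8.17 × 10⁵ nM = 817 μM.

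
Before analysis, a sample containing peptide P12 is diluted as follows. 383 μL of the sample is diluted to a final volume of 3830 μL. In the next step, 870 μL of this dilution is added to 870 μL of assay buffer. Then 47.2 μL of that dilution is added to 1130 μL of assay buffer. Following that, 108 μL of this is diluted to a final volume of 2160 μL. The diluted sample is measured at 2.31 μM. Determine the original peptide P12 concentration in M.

Overall dilution factor = 10 × 2 × 24.94 × 20 = 9976.
Original = 2.31 μM × 9976 = 2.30 × 10⁴ μM = 0.0230 M.

0.0230 M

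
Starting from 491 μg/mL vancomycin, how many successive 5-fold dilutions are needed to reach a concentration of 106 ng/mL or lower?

6

Need 5ⁿ ≥ 4632, so n ≥ log(4632)/log(5) = 5.24.
Minimum whole steps: n = 6.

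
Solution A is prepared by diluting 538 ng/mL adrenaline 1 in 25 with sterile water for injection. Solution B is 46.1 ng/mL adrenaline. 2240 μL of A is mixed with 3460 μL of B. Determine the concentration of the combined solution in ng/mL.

C_A = 538 ng/mL / 25 = 21.5 ng/mL.
C_mix = (C_A·V_A + C_B·V_B)/(V_A + V_B) = (21.5×2240 + 46.1×3460) / 5700 = 36.4 ng/mL.

36.4 ng/mL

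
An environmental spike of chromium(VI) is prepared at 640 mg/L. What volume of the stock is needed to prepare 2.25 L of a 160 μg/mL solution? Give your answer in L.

0.562 L

160 μg/mL = 160 mg/L.
V₁ = C₂V₂/C₁ = 160 × 2.25 / 640 = 0.562 L.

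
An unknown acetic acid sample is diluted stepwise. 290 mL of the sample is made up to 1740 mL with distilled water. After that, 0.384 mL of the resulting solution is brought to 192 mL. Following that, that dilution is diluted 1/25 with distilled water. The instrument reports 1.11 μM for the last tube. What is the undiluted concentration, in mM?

Overall dilution factor = 6 × 500 × 25 = 7.50 × 10⁴.
Original = 1.11 μM × 7.50 × 10⁴ = 8.33 × 10⁴ μM = 83.2 mM.

83.2 mM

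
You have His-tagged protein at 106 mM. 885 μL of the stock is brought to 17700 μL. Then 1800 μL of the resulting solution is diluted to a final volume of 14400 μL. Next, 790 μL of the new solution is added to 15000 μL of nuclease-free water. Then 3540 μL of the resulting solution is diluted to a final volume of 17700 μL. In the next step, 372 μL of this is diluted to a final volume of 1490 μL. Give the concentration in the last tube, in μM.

Overall dilution factor = 20 × 8 × 19.99 × 5 × 4.005 = 6.40 × 10⁴.
106 mM / 6.40 × 10⁴ = 1.66 × 10⁻³ mM = 1.66 μM.

1.66 μM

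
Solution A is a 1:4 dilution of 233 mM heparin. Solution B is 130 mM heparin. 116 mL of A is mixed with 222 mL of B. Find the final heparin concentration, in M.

0.105 M

C_A = 233 mM / 4 = 58.2 mM.
C_mix = (C_A·V_A + C_B·V_B)/(V_A + V_B) = (58.2×116 + 130×222) / 338.0 = 105 mM = 0.105 M.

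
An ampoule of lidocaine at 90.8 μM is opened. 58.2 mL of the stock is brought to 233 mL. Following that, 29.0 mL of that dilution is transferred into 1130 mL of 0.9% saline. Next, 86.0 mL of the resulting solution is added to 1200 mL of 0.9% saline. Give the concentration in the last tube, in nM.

Overall dilution factor = 4.003 × 39.97 × 14.95 = 2393.
90.8 μM / 2393 = 0.0380 μM = 38.0 nM.

38.0 nM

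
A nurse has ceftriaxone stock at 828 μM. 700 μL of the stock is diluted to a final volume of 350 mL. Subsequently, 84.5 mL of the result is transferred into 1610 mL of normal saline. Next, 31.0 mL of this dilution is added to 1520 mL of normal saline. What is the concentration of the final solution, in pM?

1650 pM

Overall dilution factor = 500 × 20.05 × 50.03 = 5.02 × 10⁵.
828 μM / 5.02 × 10⁵ = 1.65 × 10⁻³ μM = 1650 pM.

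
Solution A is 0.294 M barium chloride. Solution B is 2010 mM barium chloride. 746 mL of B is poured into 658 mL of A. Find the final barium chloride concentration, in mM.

1210 mM

C_B = 2010 mM = 2.01 M.
C_mix = (C_A·V_A + C_B·V_B)/(V_A + V_B) = (0.294×658 + 2.01×746) / 1404 = 1.21 M = 1210 mM.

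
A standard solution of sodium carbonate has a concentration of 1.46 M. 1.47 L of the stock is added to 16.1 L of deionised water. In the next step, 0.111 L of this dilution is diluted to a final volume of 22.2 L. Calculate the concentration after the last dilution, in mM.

Overall dilution factor = 11.95 × 200 = 2390.
1.46 M / 2390 = 6.11 × 10⁻⁴ M = 0.611 mM.

0.611 mM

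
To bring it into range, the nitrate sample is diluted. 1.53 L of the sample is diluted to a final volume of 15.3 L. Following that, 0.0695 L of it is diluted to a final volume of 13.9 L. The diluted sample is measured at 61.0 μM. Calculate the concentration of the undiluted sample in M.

Overall dilution factor = 10 × 200 = 2000.
Original = 61.0 μM × 2000 = 1.22 × 10⁵ μM = 0.122 M.

0.122 M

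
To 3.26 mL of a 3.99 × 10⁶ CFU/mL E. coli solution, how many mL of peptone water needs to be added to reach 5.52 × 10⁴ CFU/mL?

232 mL

V₂ = C₁V₁/C₂ = 3.99 × 10⁶ × 3.26 / 5.52 × 10⁴ = 236 mL.
Diluent to add = V₂ − V₁ = 236 − 3.26 = 232 mL.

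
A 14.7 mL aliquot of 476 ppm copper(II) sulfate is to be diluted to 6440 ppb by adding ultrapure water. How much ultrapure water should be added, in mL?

1070 mL

6440 ppb = 6.44 ppm.
V₂ = C₁V₁/C₂ = 476 × 14.7 / 6.44 = 1087 mL.
Diluent to add = V₂ − V₁ = 1087 − 14.7 = 1070 mL.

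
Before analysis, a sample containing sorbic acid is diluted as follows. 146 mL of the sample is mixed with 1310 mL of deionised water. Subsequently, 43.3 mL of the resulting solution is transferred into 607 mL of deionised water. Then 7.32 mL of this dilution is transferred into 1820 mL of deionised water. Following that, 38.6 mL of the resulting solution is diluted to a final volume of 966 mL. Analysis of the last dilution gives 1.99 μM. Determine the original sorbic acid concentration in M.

Overall dilution factor = 9.973 × 15.02 × 249.6 × 25.03 = 9.36 × 10⁵.
Original = 1.99 μM × 9.36 × 10⁵ = 1.86 × 10⁶ μM = 1.86 M.

1.86 M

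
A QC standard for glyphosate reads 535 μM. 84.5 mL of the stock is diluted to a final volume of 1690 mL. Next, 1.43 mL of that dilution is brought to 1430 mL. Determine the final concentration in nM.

Overall dilution factor = 20 × 1000 = 2.00 × 10⁴.
535 μM / 2.00 × 10⁴ = 0.0267 μM = 26.8 nM.

26.8 nM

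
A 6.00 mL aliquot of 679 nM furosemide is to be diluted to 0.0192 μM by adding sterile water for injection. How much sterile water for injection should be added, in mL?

206 mL

0.0192 μM = 19.2 nM.
V₂ = C₁V₁/C₂ = 679 × 6.00 / 19.2 = 212 mL.
Diluent to add = V₂ − V₁ = 212 − 6.00 = 206 mL.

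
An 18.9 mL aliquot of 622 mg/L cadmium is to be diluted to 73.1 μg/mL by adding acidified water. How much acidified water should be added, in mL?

142 mL

73.1 μg/mL = 73.1 mg/L.
V₂ = C₁V₁/C₂ = 622 × 18.9 / 73.1 = 161 mL.
Diluent to add = V₂ − V₁ = 161 − 18.9 = 142 mL.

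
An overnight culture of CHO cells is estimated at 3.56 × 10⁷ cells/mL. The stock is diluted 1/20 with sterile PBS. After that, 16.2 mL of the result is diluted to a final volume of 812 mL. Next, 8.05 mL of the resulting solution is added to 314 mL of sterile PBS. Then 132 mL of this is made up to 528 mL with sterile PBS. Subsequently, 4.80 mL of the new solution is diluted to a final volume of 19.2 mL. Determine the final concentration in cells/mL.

55.5 cells/mL

Overall dilution factor = 20 × 50.12 × 40.01 × 4 × 4 = 6.42 × 10⁵.
3.56 × 10⁷ cells/mL / 6.42 × 10⁵ = 55.5 cells/mL.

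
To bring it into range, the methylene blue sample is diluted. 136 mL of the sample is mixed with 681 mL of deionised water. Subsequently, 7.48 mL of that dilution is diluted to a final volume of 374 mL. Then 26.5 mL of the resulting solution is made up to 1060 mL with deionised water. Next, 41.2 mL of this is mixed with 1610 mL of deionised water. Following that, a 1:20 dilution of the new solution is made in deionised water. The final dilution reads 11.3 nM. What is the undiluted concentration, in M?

0.109 M

Overall dilution factor = 6.007 × 50 × 40 × 40.08 × 20 = 9.63 × 10⁶.
Original = 11.3 nM × 9.63 × 10⁶ = 1.09 × 10⁸ nM = 0.109 M.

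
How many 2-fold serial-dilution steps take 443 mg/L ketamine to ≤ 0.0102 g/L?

Need 2ⁿ ≥ 43.4, so n ≥ log(43.4)/log(2) = 5.44.
Minimum whole steps: n = 6.

6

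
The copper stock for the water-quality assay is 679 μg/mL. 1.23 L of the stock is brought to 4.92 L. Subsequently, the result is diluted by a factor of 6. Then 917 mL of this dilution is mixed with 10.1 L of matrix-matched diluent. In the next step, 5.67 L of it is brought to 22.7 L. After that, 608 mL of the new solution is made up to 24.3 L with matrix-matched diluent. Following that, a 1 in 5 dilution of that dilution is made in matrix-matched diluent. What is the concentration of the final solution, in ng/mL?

2.94 ng/mL

Overall dilution factor = 4 × 6 × 12.01 × 4.004 × 39.97 × 5 = 2.31 × 10⁵.
679 μg/mL / 2.31 × 10⁵ = 2.94 × 10⁻³ μg/mL = 2.94 ng/mL.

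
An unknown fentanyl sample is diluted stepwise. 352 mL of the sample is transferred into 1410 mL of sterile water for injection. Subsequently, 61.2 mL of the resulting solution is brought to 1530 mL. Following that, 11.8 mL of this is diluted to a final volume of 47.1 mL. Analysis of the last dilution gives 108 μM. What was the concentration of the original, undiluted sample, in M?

0.0539 M

Overall dilution factor = 5.006 × 25 × 3.992 = 500.
Original = 108 μM × 500 = 5.39 × 10⁴ μM = 0.0539 M.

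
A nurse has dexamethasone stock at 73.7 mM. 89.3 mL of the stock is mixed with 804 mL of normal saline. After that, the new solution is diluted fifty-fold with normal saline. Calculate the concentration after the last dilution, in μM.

147 μM

Overall dilution factor = 10.00 × 50 = 500.
73.7 mM / 500 = 0.147 mM = 147 μM.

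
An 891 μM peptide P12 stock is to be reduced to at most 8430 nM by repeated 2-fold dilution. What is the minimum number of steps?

7

Need 2ⁿ ≥ 106, so n ≥ log(106)/log(2) = 6.72.
Minimum whole steps: n = 7.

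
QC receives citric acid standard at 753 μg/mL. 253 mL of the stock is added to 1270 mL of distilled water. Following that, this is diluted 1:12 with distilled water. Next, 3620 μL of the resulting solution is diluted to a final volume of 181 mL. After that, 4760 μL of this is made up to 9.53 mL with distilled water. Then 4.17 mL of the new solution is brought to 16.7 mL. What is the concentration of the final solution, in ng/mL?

Overall dilution factor = 6.020 × 12 × 50 × 2.002 × 4.005 = 2.90 × 10⁴.
753 μg/mL / 2.90 × 10⁴ = 0.0260 μg/mL = 26.0 ng/mL.

26.0 ng/mL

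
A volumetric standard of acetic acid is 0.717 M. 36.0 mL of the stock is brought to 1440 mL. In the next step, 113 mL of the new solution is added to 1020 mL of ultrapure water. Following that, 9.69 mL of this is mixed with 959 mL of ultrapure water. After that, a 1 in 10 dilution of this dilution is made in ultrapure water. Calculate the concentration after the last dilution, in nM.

Overall dilution factor = 40 × 10.03 × 99.97 × 10 = 4.01 × 10⁵.
0.717 M / 4.01 × 10⁵ = 1.79 × 10⁻⁶ M = 1790 nM.

1790 nM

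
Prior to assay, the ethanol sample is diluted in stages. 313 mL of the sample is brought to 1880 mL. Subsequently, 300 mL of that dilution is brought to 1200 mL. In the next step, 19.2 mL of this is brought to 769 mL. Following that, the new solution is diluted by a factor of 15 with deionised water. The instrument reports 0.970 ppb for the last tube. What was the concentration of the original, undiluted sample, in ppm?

14.0 ppm

Overall dilution factor = 6.006 × 4 × 40.05 × 15 = 1.44 × 10⁴.
Original = 0.970 ppb × 1.44 × 10⁴ = 1.40 × 10⁴ ppb = 14.0 ppm.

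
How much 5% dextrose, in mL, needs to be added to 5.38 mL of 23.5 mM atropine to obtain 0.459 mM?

270 mL

V₂ = C₁V₁/C₂ = 23.5 × 5.38 / 0.459 = 275 mL.
Diluent to add = V₂ − V₁ = 275 − 5.38 = 270 mL.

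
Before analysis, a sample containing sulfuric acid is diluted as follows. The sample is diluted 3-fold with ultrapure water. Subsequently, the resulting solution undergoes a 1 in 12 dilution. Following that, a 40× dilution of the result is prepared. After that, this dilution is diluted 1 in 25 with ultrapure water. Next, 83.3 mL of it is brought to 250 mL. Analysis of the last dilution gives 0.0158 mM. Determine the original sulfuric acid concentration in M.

1.71 M

Overall dilution factor = 3 × 12 × 40 × 25 × 3.001 = 1.08 × 10⁵.
Original = 0.0158 mM × 1.08 × 10⁵ = 1707 mM = 1.71 M.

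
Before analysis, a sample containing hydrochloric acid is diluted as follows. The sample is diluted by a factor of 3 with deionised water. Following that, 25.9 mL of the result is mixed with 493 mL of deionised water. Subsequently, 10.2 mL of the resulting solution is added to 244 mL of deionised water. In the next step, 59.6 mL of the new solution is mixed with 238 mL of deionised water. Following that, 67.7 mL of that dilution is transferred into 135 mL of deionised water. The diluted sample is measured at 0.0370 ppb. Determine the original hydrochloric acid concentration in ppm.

0.829 ppm

Overall dilution factor = 3 × 20.03 × 24.92 × 4.993 × 2.994 = 2.24 × 10⁴.
Original = 0.0370 ppb × 2.24 × 10⁴ = 829 ppb = 0.829 ppm.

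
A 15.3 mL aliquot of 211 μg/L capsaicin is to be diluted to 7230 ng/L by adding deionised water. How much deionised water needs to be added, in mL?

7230 ng/L = 7.23 μg/L.
V₂ = C₁V₁/C₂ = 211 × 15.3 / 7.23 = 447 mL.
Diluent to add = V₂ − V₁ = 447 − 15.3 = 431 mL.

431 mL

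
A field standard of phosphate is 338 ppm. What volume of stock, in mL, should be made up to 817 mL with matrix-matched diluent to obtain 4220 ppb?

10.2 mL

4220 ppb = 4.22 ppm.
V₁ = C₂V₂/C₁ = 4.22 × 817 / 338 = 10.2 mL.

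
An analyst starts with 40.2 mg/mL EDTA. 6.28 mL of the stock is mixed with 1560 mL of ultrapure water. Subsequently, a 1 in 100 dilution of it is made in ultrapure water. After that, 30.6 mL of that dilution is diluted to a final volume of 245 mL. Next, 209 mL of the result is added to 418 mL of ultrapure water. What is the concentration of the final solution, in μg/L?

Overall dilution factor = 249.4 × 100 × 8.007 × 3 = 5.99 × 10⁵.
40.2 mg/mL / 5.99 × 10⁵ = 6.71 × 10⁻⁵ mg/mL = 67.1 μg/L.

67.1 μg/L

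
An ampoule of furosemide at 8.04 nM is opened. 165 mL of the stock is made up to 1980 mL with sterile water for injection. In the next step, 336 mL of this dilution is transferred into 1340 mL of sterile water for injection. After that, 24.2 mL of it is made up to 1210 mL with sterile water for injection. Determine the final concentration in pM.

2.69 pM

Overall dilution factor = 12 × 4.988 × 50 = 2993.
8.04 nM / 2993 = 2.69 × 10⁻³ nM = 2.69 pM.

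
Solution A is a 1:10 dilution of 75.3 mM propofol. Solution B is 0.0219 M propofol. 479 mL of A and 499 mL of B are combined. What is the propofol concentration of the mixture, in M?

0.0149 M

C_A = 75.3 mM / 10 = 7.53 mM.
C_B = 0.0219 M = 21.9 mM.
C_mix = (C_A·V_A + C_B·V_B)/(V_A + V_B) = (7.53×479 + 21.9×499) / 978.0 = 14.9 mM = 0.0149 M.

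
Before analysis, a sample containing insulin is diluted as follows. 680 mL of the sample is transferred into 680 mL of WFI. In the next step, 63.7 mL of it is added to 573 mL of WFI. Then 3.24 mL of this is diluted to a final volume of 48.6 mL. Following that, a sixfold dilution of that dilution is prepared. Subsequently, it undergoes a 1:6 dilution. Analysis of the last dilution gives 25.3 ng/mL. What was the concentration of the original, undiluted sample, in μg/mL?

273 μg/mL

Overall dilution factor = 2 × 9.995 × 15 × 6 × 6 = 1.08 × 10⁴.
Original = 25.3 ng/mL × 1.08 × 10⁴ = 2.73 × 10⁵ ng/mL = 273 μg/mL.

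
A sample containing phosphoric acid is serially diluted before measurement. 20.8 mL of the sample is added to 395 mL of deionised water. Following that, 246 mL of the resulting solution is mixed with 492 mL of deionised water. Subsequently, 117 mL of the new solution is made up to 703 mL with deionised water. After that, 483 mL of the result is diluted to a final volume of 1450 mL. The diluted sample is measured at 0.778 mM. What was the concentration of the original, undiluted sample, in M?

Overall dilution factor = 19.99 × 3 × 6.009 × 3.002 = 1082.
Original = 0.778 mM × 1082 = 842 mM = 0.842 M.

0.842 M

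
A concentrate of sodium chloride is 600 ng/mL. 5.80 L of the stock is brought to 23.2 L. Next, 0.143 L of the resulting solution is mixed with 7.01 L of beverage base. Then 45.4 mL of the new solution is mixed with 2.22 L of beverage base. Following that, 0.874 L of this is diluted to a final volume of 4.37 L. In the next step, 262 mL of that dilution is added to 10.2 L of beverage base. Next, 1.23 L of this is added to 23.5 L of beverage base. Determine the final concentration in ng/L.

0.0150 ng/L

Overall dilution factor = 4 × 50.02 × 49.90 × 5 × 39.93 × 20.11 = 4.01 × 10⁷.
600 ng/mL / 4.01 × 10⁷ = 1.50 × 10⁻⁵ ng/mL = 0.0150 ng/L.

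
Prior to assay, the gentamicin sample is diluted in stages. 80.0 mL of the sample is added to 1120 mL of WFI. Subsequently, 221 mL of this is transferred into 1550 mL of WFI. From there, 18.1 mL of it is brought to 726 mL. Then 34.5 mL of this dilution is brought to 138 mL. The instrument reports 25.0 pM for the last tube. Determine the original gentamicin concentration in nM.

482 nM

Overall dilution factor = 15 × 8.014 × 40.11 × 4 = 1.93 × 10⁴.
Original = 25.0 pM × 1.93 × 10⁴ = 4.82 × 10⁵ pM = 482 nM.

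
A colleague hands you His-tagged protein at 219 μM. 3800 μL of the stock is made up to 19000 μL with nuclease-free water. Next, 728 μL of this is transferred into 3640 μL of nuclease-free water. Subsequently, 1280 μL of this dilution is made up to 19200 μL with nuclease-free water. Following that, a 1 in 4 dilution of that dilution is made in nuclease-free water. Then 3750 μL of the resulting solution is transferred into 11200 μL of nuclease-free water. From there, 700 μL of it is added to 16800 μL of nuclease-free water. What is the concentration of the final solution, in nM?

1.22 nM

Overall dilution factor = 5 × 6 × 15 × 4 × 3.987 × 25 = 1.79 × 10⁵.
219 μM / 1.79 × 10⁵ = 1.22 × 10⁻³ μM = 1.22 nM.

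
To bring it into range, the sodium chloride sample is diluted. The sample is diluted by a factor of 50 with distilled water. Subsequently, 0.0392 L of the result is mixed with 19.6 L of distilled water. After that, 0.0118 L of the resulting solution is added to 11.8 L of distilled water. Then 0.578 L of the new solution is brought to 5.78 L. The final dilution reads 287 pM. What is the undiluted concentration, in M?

0.0720 M

Overall dilution factor = 50 × 501 × 1001 × 10 = 2.51 × 10⁸.
Original = 287 pM × 2.51 × 10⁸ = 7.20 × 10¹⁰ pM = 0.0720 M.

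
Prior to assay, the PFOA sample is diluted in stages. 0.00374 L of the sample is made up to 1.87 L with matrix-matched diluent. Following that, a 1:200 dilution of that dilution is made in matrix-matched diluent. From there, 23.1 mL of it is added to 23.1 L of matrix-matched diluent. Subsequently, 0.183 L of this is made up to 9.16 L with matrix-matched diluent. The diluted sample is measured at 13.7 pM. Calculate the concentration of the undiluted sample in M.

0.0686 M

Overall dilution factor = 500 × 200 × 1001 × 50.05 = 5.01 × 10⁹.
Original = 13.7 pM × 5.01 × 10⁹ = 6.86 × 10¹⁰ pM = 0.0686 M.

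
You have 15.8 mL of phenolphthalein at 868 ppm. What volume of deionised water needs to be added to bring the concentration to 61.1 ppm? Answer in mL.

V₂ = C₁V₁/C₂ = 868 × 15.8 / 61.1 = 224 mL.
Diluent to add = V₂ − V₁ = 224 − 15.8 = 209 mL.

209 mL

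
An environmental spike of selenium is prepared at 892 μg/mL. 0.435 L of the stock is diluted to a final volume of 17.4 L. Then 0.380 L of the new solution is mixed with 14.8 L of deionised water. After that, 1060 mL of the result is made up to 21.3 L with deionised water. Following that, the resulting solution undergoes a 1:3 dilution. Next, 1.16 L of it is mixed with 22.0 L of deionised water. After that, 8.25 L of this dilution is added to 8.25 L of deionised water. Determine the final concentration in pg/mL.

232 pg/mL

Overall dilution factor = 40 × 39.95 × 20.09 × 3 × 19.97 × 2 = 3.85 × 10⁶.
892 μg/mL / 3.85 × 10⁶ = 2.32 × 10⁻⁴ μg/mL = 232 pg/mL.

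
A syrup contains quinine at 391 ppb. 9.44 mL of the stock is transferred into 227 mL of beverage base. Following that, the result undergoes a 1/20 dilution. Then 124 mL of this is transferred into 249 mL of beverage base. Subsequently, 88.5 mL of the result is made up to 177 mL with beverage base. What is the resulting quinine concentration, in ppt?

130 ppt

Overall dilution factor = 25.05 × 20 × 3.008 × 2 = 3014.
391 ppb / 3014 = 0.130 ppb = 130 ppt.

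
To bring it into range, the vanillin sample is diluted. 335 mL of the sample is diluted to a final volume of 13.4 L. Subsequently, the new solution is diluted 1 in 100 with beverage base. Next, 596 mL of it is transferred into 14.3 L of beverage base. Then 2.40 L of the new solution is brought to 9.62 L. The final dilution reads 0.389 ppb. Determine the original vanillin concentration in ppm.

156 ppm

Overall dilution factor = 40 × 100 × 24.99 × 4.008 = 4.01 × 10⁵.
Original = 0.389 ppb × 4.01 × 10⁵ = 1.56 × 10⁵ ppb = 156 ppm.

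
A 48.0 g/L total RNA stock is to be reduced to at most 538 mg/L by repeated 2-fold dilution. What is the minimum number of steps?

7

Need 2ⁿ ≥ 89.2, so n ≥ log(89.2)/log(2) = 6.48.
Minimum whole steps: n = 7.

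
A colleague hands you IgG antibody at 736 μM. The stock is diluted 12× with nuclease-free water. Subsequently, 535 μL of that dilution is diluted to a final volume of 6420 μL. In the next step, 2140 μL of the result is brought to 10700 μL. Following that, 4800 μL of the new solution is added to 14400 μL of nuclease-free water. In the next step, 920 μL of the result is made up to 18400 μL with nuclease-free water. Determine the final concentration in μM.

Overall dilution factor = 12 × 12 × 5 × 4 × 20 = 5.76 × 10⁴.
736 μM / 5.76 × 10⁴ = 0.0128 μM.

0.0128 μM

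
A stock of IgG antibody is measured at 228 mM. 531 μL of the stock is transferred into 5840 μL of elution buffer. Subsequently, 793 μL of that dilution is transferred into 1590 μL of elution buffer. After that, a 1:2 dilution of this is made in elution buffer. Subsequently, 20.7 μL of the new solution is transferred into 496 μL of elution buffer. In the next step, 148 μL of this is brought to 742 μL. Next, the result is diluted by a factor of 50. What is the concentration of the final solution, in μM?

Overall dilution factor = 12.00 × 3.005 × 2 × 24.96 × 5.014 × 50 = 4.51 × 10⁵.
228 mM / 4.51 × 10⁵ = 5.05 × 10⁻⁴ mM = 0.505 μM.

0.505 μM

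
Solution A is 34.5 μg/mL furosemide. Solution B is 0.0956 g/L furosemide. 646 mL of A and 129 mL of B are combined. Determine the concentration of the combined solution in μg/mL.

44.7 μg/mL

C_B = 0.0956 g/L = 95.6 μg/mL.
C_mix = (C_A·V_A + C_B·V_B)/(V_A + V_B) = (34.5×646 + 95.6×129) / 775.0 = 44.7 μg/mL.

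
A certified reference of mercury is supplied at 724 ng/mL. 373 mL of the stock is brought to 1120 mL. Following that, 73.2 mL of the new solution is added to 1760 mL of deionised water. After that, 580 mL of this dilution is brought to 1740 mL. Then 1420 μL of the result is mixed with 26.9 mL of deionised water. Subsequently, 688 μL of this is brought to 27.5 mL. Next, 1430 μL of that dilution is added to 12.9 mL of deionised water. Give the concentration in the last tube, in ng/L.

0.402 ng/L

Overall dilution factor = 3.003 × 25.04 × 3 × 19.94 × 39.97 × 10.02 = 1.80 × 10⁶.
724 ng/mL / 1.80 × 10⁶ = 4.02 × 10⁻⁴ ng/mL = 0.402 ng/L.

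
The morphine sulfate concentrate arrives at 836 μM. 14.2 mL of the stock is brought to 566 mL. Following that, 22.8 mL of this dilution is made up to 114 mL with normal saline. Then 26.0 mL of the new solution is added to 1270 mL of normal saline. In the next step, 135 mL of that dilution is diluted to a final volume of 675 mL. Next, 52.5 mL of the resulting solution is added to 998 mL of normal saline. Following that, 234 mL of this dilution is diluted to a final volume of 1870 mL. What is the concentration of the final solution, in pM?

105 pM

Overall dilution factor = 39.86 × 5 × 49.85 × 5 × 20.01 × 7.991 = 7.94 × 10⁶.
836 μM / 7.94 × 10⁶ = 1.05 × 10⁻⁴ μM = 105 pM.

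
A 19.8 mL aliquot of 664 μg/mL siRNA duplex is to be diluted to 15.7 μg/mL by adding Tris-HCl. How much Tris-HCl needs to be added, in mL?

V₂ = C₁V₁/C₂ = 664 × 19.8 / 15.7 = 837 mL.
Diluent to add = V₂ − V₁ = 837 − 19.8 = 818 mL.

818 mL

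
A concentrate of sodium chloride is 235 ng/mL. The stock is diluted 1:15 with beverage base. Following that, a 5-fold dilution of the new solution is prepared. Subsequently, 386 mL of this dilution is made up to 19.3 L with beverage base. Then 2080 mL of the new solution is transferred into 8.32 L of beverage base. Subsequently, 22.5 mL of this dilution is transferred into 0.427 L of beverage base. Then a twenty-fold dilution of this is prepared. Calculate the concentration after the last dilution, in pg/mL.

0.0314 pg/mL

Overall dilution factor = 15 × 5 × 50 × 5 × 19.98 × 20 = 7.49 × 10⁶.
235 ng/mL / 7.49 × 10⁶ = 3.14 × 10⁻⁵ ng/mL = 0.0314 pg/mL.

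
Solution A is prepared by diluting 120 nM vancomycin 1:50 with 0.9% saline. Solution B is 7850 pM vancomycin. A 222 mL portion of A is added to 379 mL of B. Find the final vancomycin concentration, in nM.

5.84 nM

C_A = 120 nM / 50 = 2.40 nM.
C_B = 7850 pM = 7.85 nM.
C_mix = (C_A·V_A + C_B·V_B)/(V_A + V_B) = (2.40×222 + 7.85×379) / 601.0 = 5.84 nM.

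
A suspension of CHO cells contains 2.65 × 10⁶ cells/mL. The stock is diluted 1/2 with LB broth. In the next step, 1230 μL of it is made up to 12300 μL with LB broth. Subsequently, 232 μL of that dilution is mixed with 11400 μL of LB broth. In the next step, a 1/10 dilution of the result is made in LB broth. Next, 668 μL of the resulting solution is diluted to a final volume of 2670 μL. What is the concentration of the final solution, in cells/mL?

66.1 cells/mL

Overall dilution factor = 2 × 10 × 50.14 × 10 × 3.997 = 4.01 × 10⁴.
2.65 × 10⁶ cells/mL / 4.01 × 10⁴ = 66.1 cells/mL.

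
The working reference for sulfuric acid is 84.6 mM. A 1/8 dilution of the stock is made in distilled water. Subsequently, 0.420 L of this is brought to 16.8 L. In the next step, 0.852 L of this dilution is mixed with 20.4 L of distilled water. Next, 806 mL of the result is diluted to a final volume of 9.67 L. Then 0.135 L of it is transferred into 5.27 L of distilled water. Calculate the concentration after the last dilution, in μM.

0.0221 μM

Overall dilution factor = 8 × 40 × 24.94 × 12.00 × 40.04 = 3.83 × 10⁶.
84.6 mM / 3.83 × 10⁶ = 2.21 × 10⁻⁵ mM = 0.0221 μM.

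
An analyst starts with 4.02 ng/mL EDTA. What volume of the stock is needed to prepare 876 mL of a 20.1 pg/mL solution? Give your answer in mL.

4.38 mL

20.1 pg/mL = 0.0201 ng/mL.
V₁ = C₂V₂/C₁ = 0.0201 × 876 / 4.02 = 4.38 mL.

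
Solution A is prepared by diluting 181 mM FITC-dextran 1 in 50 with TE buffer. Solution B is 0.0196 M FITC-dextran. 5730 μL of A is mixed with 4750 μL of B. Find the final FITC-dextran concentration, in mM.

10.9 mM

C_A = 181 mM / 50 = 3.62 mM.
C_B = 0.0196 M = 19.6 mM.
C_mix = (C_A·V_A + C_B·V_B)/(V_A + V_B) = (3.62×5730 + 19.6×4750) / 10480 = 10.9 mM.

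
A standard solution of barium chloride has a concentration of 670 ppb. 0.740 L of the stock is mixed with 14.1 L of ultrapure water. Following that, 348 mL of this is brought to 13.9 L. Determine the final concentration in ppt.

Overall dilution factor = 20.05 × 39.94 = 801.
670 ppb / 801 = 0.836 ppb = 836 ppt.

836 ppt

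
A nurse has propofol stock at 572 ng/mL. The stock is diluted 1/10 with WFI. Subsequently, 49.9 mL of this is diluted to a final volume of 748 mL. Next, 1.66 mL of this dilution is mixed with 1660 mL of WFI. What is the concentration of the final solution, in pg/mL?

Overall dilution factor = 10 × 14.99 × 1001 = 1.50 × 10⁵.
572 ng/mL / 1.50 × 10⁵ = 3.81 × 10⁻³ ng/mL = 3.81 pg/mL.

3.81 pg/mL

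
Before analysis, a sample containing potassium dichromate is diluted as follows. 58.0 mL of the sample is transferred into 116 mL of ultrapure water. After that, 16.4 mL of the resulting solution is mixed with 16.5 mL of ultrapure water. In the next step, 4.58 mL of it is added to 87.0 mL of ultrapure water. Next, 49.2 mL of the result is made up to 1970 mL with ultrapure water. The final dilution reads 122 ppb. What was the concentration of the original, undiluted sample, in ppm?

588 ppm

Overall dilution factor = 3 × 2.006 × 20.00 × 40.04 = 4818.
Original = 122 ppb × 4818 = 5.88 × 10⁵ ppb = 588 ppm.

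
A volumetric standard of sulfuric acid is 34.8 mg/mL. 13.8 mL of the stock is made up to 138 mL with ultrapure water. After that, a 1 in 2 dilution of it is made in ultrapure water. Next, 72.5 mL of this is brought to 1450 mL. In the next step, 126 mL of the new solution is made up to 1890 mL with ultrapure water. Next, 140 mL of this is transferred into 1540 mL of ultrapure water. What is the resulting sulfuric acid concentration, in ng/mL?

483 ng/mL

Overall dilution factor = 10 × 2 × 20 × 15 × 12 = 7.20 × 10⁴.
34.8 mg/mL / 7.20 × 10⁴ = 4.83 × 10⁻⁴ mg/mL = 483 ng/mL.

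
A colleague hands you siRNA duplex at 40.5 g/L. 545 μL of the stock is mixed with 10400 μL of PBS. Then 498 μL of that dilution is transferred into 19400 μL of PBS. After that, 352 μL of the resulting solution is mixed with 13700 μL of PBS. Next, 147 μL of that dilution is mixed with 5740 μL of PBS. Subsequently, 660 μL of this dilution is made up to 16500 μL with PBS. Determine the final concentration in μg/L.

Overall dilution factor = 20.08 × 39.96 × 39.92 × 40.05 × 25 = 3.21 × 10⁷.
40.5 g/L / 3.21 × 10⁷ = 1.26 × 10⁻⁶ g/L = 1.26 μg/L.

1.26 μg/L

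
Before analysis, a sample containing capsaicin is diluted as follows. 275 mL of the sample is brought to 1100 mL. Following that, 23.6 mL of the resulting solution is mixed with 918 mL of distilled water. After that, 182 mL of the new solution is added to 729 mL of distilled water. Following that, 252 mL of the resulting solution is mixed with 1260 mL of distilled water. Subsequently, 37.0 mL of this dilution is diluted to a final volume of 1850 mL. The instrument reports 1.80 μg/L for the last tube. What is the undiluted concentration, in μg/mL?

Overall dilution factor = 4 × 39.90 × 5.005 × 6 × 50 = 2.40 × 10⁵.
Original = 1.80 μg/L × 2.40 × 10⁵ = 4.31 × 10⁵ μg/L = 431 μg/mL.

431 μg/mL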